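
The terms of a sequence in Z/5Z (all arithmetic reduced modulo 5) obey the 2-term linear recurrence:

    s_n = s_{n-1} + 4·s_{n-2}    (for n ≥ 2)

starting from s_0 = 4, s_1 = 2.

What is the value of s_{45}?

s_2 = 1·2 + 4·4 = 3
s_3 = 1·3 + 4·2 = 1
s_4 = 1·1 + 4·3 = 3
s_5 = 1·3 + 4·1 = 2
s_6 = 1·2 + 4·3 = 4
s_7 = 1·4 + 4·2 = 2
(s_6, s_7) = (4, 2) = (s_0, s_1), so the sequence has period 6.
45 ≡ 3 (mod 6), hence s_45 = s_3 = 1.

1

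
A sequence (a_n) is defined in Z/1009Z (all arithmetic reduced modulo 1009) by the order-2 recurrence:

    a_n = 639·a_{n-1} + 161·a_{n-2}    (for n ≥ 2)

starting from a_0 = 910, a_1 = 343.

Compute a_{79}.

888

a_2 = 639·343 + 161·910 = 429
a_3 = 639·429 + 161·343 = 420
a_4 = 639·420 + 161·429 = 443
a_5 = 639·443 + 161·420 = 574
a_6 = 639·574 + 161·443 = 203
a_7 = 639·203 + 161·574 = 151
a_8 = 639·151 + 161·203 = 20
a_9 = 639·20 + 161·151 = 767
a_10 = 639·767 + 161·20 = 941
a_11 = 639·941 + 161·767 = 324
a_12 = 639·324 + 161·941 = 342
a_13 = 639·342 + 161·324 = 290
a_14 = 639·290 + 161·342 = 230
a_15 = 639·230 + 161·290 = 941
a_16 = 639·941 + 161·230 = 641
a_17 = 639·641 + 161·941 = 96
a_18 = 639·96 + 161·641 = 78
a_19 = 639·78 + 161·96 = 722
a_20 = 639·722 + 161·78 = 695
a_21 = 639·695 + 161·722 = 352
a_22 = 639·352 + 161·695 = 826
a_23 = 639·826 + 161·352 = 275
a_24 = 639·275 + 161·826 = 966
a_25 = 639·966 + 161·275 = 654
a_26 = 639·654 + 161·966 = 320
a_27 = 639·320 + 161·654 = 11
a_28 = 639·11 + 161·320 = 27
a_29 = 639·27 + 161·11 = 862
a_30 = 639·862 + 161·27 = 215
a_31 = 639·215 + 161·862 = 710
a_32 = 639·710 + 161·215 = 958
a_33 = 639·958 + 161·710 = 1001
a_34 = 639·1001 + 161·958 = 803
a_35 = 639·803 + 161·1001 = 266
a_36 = 639·266 + 161·803 = 593
a_37 = 639·593 + 161·266 = 1000
a_38 = 639·1000 + 161·593 = 930
a_39 = 639·930 + 161·1000 = 538
a_40 = 639·538 + 161·930 = 111
a_41 = 639·111 + 161·538 = 143
a_42 = 639·143 + 161·111 = 276
a_43 = 639·276 + 161·143 = 614
a_44 = 639·614 + 161·276 = 894
a_45 = 639·894 + 161·614 = 144
a_46 = 639·144 + 161·894 = 853
a_47 = 639·853 + 161·144 = 184
a_48 = 639·184 + 161·853 = 641
a_49 = 639·641 + 161·184 = 308
a_50 = 639·308 + 161·641 = 340
a_51 = 639·340 + 161·308 = 472
a_52 = 639·472 + 161·340 = 171
a_53 = 639·171 + 161·472 = 614
a_54 = 639·614 + 161·171 = 133
a_55 = 639·133 + 161·614 = 203
a_56 = 639·203 + 161·133 = 789
a_57 = 639·789 + 161·203 = 66
a_58 = 639·66 + 161·789 = 700
a_59 = 639·700 + 161·66 = 849
a_60 = 639·849 + 161·700 = 370
a_61 = 639·370 + 161·849 = 798
a_62 = 639·798 + 161·370 = 416
a_63 = 639·416 + 161·798 = 792
a_64 = 639·792 + 161·416 = 961
a_65 = 639·961 + 161·792 = 985
a_66 = 639·985 + 161·961 = 143
a_67 = 639·143 + 161·985 = 739
a_68 = 639·739 + 161·143 = 834
a_69 = 639·834 + 161·739 = 91
a_70 = 639·91 + 161·834 = 713
a_71 = 639·713 + 161·91 = 64
a_72 = 639·64 + 161·713 = 303
a_73 = 639·303 + 161·64 = 103
a_74 = 639·103 + 161·303 = 583
a_75 = 639·583 + 161·103 = 655
a_76 = 639·655 + 161·583 = 845
a_77 = 639·845 + 161·655 = 659
a_78 = 639·659 + 161·845 = 178
a_79 = 639·178 + 161·659 = 888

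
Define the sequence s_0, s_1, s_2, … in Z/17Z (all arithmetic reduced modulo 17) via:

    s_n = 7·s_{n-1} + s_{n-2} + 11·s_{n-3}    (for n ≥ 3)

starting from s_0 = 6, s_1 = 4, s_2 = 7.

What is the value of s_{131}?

s_3 = 7·7 + 1·4 + 11·6 = 0
s_4 = 7·0 + 1·7 + 11·4 = 0
s_5 = 7·0 + 1·0 + 11·7 = 9
s_6 = 7·9 + 1·0 + 11·0 = 12
s_7 = 7·12 + 1·9 + 11·0 = 8
s_8 = 7·8 + 1·12 + 11·9 = 14
s_9 = 7·14 + 1·8 + 11·12 = 0
s_10 = 7·0 + 1·14 + 11·8 = 0
s_11 = 7·0 + 1·0 + 11·14 = 1
s_12 = 7·1 + 1·0 + 11·0 = 7
s_13 = 7·7 + 1·1 + 11·0 = 16
s_14 = 7·16 + 1·7 + 11·1 = 11
s_15 = 7·11 + 1·16 + 11·7 = 0
s_16 = 7·0 + 1·11 + 11·16 = 0
s_17 = 7·0 + 1·0 + 11·11 = 2
s_18 = 7·2 + 1·0 + 11·0 = 14
s_19 = 7·14 + 1·2 + 11·0 = 15
s_20 = 7·15 + 1·14 + 11·2 = 5
s_21 = 7·5 + 1·15 + 11·14 = 0
s_22 = 7·0 + 1·5 + 11·15 = 0
s_23 = 7·0 + 1·0 + 11·5 = 4
s_24 = 7·4 + 1·0 + 11·0 = 11
s_25 = 7·11 + 1·4 + 11·0 = 13
s_26 = 7·13 + 1·11 + 11·4 = 10
s_27 = 7·10 + 1·13 + 11·11 = 0
s_28 = 7·0 + 1·10 + 11·13 = 0
s_29 = 7·0 + 1·0 + 11·10 = 8
s_30 = 7·8 + 1·0 + 11·0 = 5
s_31 = 7·5 + 1·8 + 11·0 = 9
s_32 = 7·9 + 1·5 + 11·8 = 3
s_33 = 7·3 + 1·9 + 11·5 = 0
s_34 = 7·0 + 1·3 + 11·9 = 0
s_35 = 7·0 + 1·0 + 11·3 = 16
s_36 = 7·16 + 1·0 + 11·0 = 10
s_37 = 7·10 + 1·16 + 11·0 = 1
s_38 = 7·1 + 1·10 + 11·16 = 6
s_39 = 7·6 + 1·1 + 11·10 = 0
s_40 = 7·0 + 1·6 + 11·1 = 0
s_41 = 7·0 + 1·0 + 11·6 = 15
s_42 = 7·15 + 1·0 + 11·0 = 3
s_43 = 7·3 + 1·15 + 11·0 = 2
s_44 = 7·2 + 1·3 + 11·15 = 12
s_45 = 7·12 + 1·2 + 11·3 = 0
s_46 = 7·0 + 1·12 + 11·2 = 0
s_47 = 7·0 + 1·0 + 11·12 = 13
s_48 = 7·13 + 1·0 + 11·0 = 6
s_49 = 7·6 + 1·13 + 11·0 = 4
s_50 = 7·4 + 1·6 + 11·13 = 7
(s_48, s_49, s_50) = (6, 4, 7) = (s_0, s_1, s_2), so the sequence has period 48.
131 ≡ 35 (mod 48), hence s_131 = s_35 = 16.

16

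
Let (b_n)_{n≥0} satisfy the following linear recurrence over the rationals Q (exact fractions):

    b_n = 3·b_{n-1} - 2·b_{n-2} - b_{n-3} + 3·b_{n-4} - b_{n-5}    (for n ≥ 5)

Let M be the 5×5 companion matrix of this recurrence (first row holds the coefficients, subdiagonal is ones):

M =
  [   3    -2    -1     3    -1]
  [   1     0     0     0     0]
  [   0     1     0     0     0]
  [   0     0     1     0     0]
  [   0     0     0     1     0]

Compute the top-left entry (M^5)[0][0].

(M^5)[0][0] is the top entry after applying M 5 times to the unit state (1, 0, 0, 0, 0). Equivalently it is h_{9} for the auxiliary sequence (h_n) obeying the same recurrence with h_4 = 1 and h_i = 0 for 0 ≤ i < 4:
h_5 = 3·1 + -2·0 + -1·0 + 3·0 + -1·0 = 3
h_6 = 3·3 + -2·1 + -1·0 + 3·0 + -1·0 = 7
h_7 = 3·7 + -2·3 + -1·1 + 3·0 + -1·0 = 14
h_8 = 3·14 + -2·7 + -1·3 + 3·1 + -1·0 = 28
h_9 = 3·28 + -2·14 + -1·7 + 3·3 + -1·1 = 57

57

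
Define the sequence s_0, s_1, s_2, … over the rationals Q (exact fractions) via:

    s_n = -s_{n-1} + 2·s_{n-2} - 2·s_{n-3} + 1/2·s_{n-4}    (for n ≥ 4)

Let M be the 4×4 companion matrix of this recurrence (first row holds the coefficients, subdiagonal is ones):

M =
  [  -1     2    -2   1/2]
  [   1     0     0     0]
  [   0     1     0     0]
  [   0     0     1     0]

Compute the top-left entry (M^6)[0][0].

(M^6)[0][0] is the top entry after applying M 6 times to the unit state (1, 0, 0, 0). Equivalently it is h_{9} for the auxiliary sequence (h_n) obeying the same recurrence with h_3 = 1 and h_i = 0 for 0 ≤ i < 3:
h_4 = -1·1 + 2·0 + -2·0 + 1/2·0 = -1
h_5 = -1·-1 + 2·1 + -2·0 + 1/2·0 = 3
h_6 = -1·3 + 2·-1 + -2·1 + 1/2·0 = -7
h_7 = -1·-7 + 2·3 + -2·-1 + 1/2·1 = 31/2
h_8 = -1·31/2 + 2·-7 + -2·3 + 1/2·-1 = -36
h_9 = -1·-36 + 2·31/2 + -2·-7 + 1/2·3 = 165/2

165/2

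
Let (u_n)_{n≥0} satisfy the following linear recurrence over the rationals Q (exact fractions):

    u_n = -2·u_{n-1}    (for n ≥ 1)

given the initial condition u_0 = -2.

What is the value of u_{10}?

-2048

u_1 = -2·-2 = 4
u_2 = -2·4 = -8
u_3 = -2·-8 = 16
u_4 = -2·16 = -32
u_5 = -2·-32 = 64
u_6 = -2·64 = -128
u_7 = -2·-128 = 256
u_8 = -2·256 = -512
u_9 = -2·-512 = 1024
u_10 = -2·1024 = -2048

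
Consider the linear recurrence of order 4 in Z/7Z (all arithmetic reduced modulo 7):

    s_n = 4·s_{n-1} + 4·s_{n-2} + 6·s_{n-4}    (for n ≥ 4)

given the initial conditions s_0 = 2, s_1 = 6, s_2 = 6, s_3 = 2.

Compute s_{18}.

s_4 = 4·2 + 4·6 + 0·6 + 6·2 = 2
s_5 = 4·2 + 4·2 + 0·6 + 6·6 = 3
s_6 = 4·3 + 4·2 + 0·2 + 6·6 = 0
s_7 = 4·0 + 4·3 + 0·2 + 6·2 = 3
s_8 = 4·3 + 4·0 + 0·3 + 6·2 = 3
s_9 = 4·3 + 4·3 + 0·0 + 6·3 = 0
s_10 = 4·0 + 4·3 + 0·3 + 6·0 = 5
s_11 = 4·5 + 4·0 + 0·3 + 6·3 = 3
s_12 = 4·3 + 4·5 + 0·0 + 6·3 = 1
s_13 = 4·1 + 4·3 + 0·5 + 6·0 = 2
s_14 = 4·2 + 4·1 + 0·3 + 6·5 = 0
s_15 = 4·0 + 4·2 + 0·1 + 6·3 = 5
s_16 = 4·5 + 4·0 + 0·2 + 6·1 = 5
s_17 = 4·5 + 4·5 + 0·0 + 6·2 = 3
s_18 = 4·3 + 4·5 + 0·5 + 6·0 = 4

4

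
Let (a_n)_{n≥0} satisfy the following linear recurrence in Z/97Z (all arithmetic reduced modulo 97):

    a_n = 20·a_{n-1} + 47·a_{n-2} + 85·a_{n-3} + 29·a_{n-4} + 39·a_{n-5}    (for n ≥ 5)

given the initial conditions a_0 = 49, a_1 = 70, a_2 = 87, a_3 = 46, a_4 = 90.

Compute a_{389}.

a_5 = 20·90 + 47·46 + 85·87 + 29·70 + 39·49 = 69
a_6 = 20·69 + 47·90 + 85·46 + 29·87 + 39·70 = 29
a_7 = 20·29 + 47·69 + 85·90 + 29·46 + 39·87 = 1
a_8 = 20·1 + 47·29 + 85·69 + 29·90 + 39·46 = 12
a_9 = 20·12 + 47·1 + 85·29 + 29·69 + 39·90 = 18
a_10 = 20·18 + 47·12 + 85·1 + 29·29 + 39·69 = 79
Continuing the recurrence:
  a_11 = 47;  a_12 = 71;  a_13 = 82;  a_14 = 34;  a_15 = 75;  a_16 = 89
  a_17 = 53;  a_18 = 88;  a_19 = 88;  a_20 = 96;  a_21 = 17;  a_22 = 73
  a_23 = 10;  a_24 = 40;  a_25 = 72;  a_26 = 63;  a_27 = 26;  a_28 = 93
  a_29 = 57;  a_30 = 37;  a_31 = 82;  a_32 = 4;  a_33 = 40;  a_34 = 2
  a_35 = 67;  a_36 = 0;  a_37 = 76;  a_38 = 6;  a_39 = 87;  a_40 = 37
  a_41 = 74;  a_42 = 75;  a_43 = 16;  a_44 = 51;  a_45 = 96;  a_46 = 68
  a_47 = 16;  a_48 = 5;  a_49 = 56;  a_50 = 89;  a_51 = 96;  a_52 = 89
  a_53 = 59;  a_54 = 52;  a_55 = 76;  a_56 = 75;  a_57 = 27;  a_58 = 75
  a_59 = 87;  a_60 = 89;  a_61 = 44;  a_62 = 69;  a_63 = 68;  a_64 = 58
  a_65 = 30;  a_66 = 19;  a_67 = 34;  a_68 = 18;  a_69 = 12;  a_70 = 71
  a_71 = 3;  a_72 = 57;  a_73 = 24;  a_74 = 24;  a_75 = 94;  a_76 = 28
  a_77 = 43;  a_78 = 61;  a_79 = 68;  a_80 = 41;  a_81 = 94;  a_82 = 35
  a_83 = 53;  a_84 = 83;  a_85 = 5;  a_86 = 92;  a_87 = 4;  a_88 = 88
  a_89 = 55;  a_90 = 0;  a_91 = 92;  a_92 = 8;  a_93 = 5;  a_94 = 62
  a_95 = 70;  a_96 = 23;  a_97 = 68;  a_98 = 5;  a_99 = 96;  a_100 = 80
  a_101 = 94;  a_102 = 10;  a_103 = 41;  a_104 = 18;  a_105 = 59;  a_106 = 58
  a_107 = 58;  a_108 = 61;  a_109 = 37;  a_110 = 7;  a_111 = 47;  a_112 = 6
  a_113 = 71;  a_114 = 68;  a_115 = 53;  a_116 = 76;  a_117 = 56;  a_118 = 67
  a_119 = 71;  a_120 = 20;  a_121 = 52;  a_122 = 17;  a_123 = 38;  a_124 = 16
  a_125 = 19;  a_126 = 93;  a_127 = 58;  a_128 = 71;  a_129 = 34;  a_130 = 66
  a_131 = 3;  a_132 = 91;  a_133 = 74;  a_134 = 37;  a_135 = 64;  a_136 = 37
  a_137 = 75;  a_138 = 28;  a_139 = 53;  a_140 = 1;  a_141 = 70;  a_142 = 86
  a_143 = 61;  a_144 = 19;  a_145 = 16;  a_146 = 79;  a_147 = 49;  a_148 = 59
  a_149 = 54;  a_150 = 69;  a_151 = 49;  a_152 = 19;  a_153 = 96;  a_154 = 27
  a_155 = 12;  a_156 = 6;  a_157 = 5;  a_158 = 12;  a_159 = 58;  a_160 = 75
  a_161 = 96;  a_162 = 54;  a_163 = 52;  a_164 = 73;  a_165 = 41;  a_166 = 13
  a_167 = 75;  a_168 = 41;  a_169 = 77;  a_170 = 81;  a_171 = 57;  a_172 = 86
  a_173 = 81;  a_174 = 48;  a_175 = 11;  a_176 = 13;  a_177 = 84;  a_178 = 17
  a_179 = 18;  a_180 = 84;  a_181 = 27;  a_182 = 87;  a_183 = 82;  a_184 = 7
  a_185 = 25;  a_186 = 26;  a_187 = 10;  a_188 = 61;  a_189 = 48;  a_190 = 4
  a_191 = 95;  a_192 = 82;  a_193 = 31;  a_194 = 84;  a_195 = 20;  a_196 = 68
  a_197 = 54;  a_198 = 18;  a_199 = 21;  a_200 = 72;  a_201 = 27;  a_202 = 92
  a_203 = 64;  a_204 = 39;  a_205 = 67;  a_206 = 15;  a_207 = 83;  a_208 = 47
  a_209 = 74;  a_210 = 18;  a_211 = 58;  a_212 = 92;  a_213 = 84;  a_214 = 83
  a_215 = 1;  a_216 = 83;  a_217 = 42;  a_218 = 33;  a_219 = 54;  a_220 = 14
  a_221 = 87;  a_222 = 77;  a_223 = 69;  a_224 = 65;  a_225 = 92;  a_226 = 90
  a_227 = 66;  a_228 = 1;  a_229 = 67;  a_230 = 3;  a_231 = 85;  a_232 = 51
  a_233 = 74;  a_234 = 28;  a_235 = 91;  a_236 = 58;  a_237 = 21;  a_238 = 29
  a_239 = 43;  a_240 = 24;  a_241 = 77;  a_242 = 29;  a_243 = 81;  a_244 = 67
  a_245 = 14;  a_246 = 93;  a_247 = 53;  a_248 = 83;  a_249 = 40;  a_250 = 33
  a_251 = 15;  a_252 = 25;  a_253 = 65;  a_254 = 59;  a_255 = 31;  a_256 = 43
  a_257 = 7;  a_258 = 21;  a_259 = 38;  a_260 = 45;  a_261 = 46;  a_262 = 66
  a_263 = 13;  a_264 = 68;  a_265 = 0;  a_266 = 55;  a_267 = 34;  a_268 = 21
  a_269 = 33;  a_270 = 21;  a_271 = 0;  a_272 = 4;  a_273 = 52;  a_274 = 20
  a_275 = 26;  a_276 = 79;  a_277 = 55;  a_278 = 28;  a_279 = 45;  a_280 = 11
  a_281 = 79;  a_282 = 52;  a_283 = 34;  a_284 = 79;  a_285 = 36;  a_286 = 78
  a_287 = 80;  a_288 = 12;  a_289 = 11;  a_290 = 95;  a_291 = 69;  a_292 = 63
  a_293 = 76;  a_294 = 47;  a_295 = 53;  a_296 = 85;  a_297 = 43;  a_298 = 10
  a_299 = 12;  a_300 = 70;  a_301 = 4;  a_302 = 52;  a_303 = 59;  a_304 = 60
  a_305 = 84;  a_306 = 24;  a_307 = 75;  a_308 = 35;  a_309 = 80;  a_310 = 12
  a_311 = 95;  a_312 = 12;  a_313 = 1;  a_314 = 2;  a_315 = 62;  a_316 = 40
  a_317 = 16;  a_318 = 1;  a_319 = 34;  a_320 = 39;  a_321 = 25;  a_322 = 56
  a_323 = 39;  a_324 = 40;  a_325 = 36;  a_326 = 75;  a_327 = 13;  a_328 = 20
  a_329 = 96;  a_330 = 75;  a_331 = 53;  a_332 = 58;  a_333 = 10;  a_334 = 61
  a_335 = 24;  a_336 = 89;  a_337 = 72;  a_338 = 25;  a_339 = 71;  a_340 = 10
  a_341 = 66;  a_342 = 9;  a_343 = 85;  a_344 = 25;  a_345 = 95;  a_346 = 40
  a_347 = 21;  a_348 = 59;  a_349 = 82;  a_350 = 5;  a_351 = 80;  a_352 = 83
  a_353 = 48;  a_354 = 66;  a_355 = 51;  a_356 = 52;  a_357 = 96;  a_358 = 69
  a_359 = 9;  a_360 = 45;  a_361 = 69;  a_362 = 14;  a_363 = 18;  a_364 = 3
  a_365 = 32;  a_366 = 73;  a_367 = 19;  a_368 = 45;  a_369 = 22;  a_370 = 66
  a_371 = 71;  a_372 = 96;  a_373 = 68;  a_374 = 32;  a_375 = 42;  a_376 = 0
  a_377 = 31;  a_378 = 10;  a_379 = 49;  a_380 = 0;  a_381 = 75;  a_382 = 83
  a_383 = 12;  a_384 = 11;  a_385 = 23;  a_386 = 54;  a_387 = 85
a_388 = 20·85 + 47·54 + 85·23 + 29·11 + 39·12 = 93
a_389 = 20·93 + 47·85 + 85·54 + 29·23 + 39·11 = 95

95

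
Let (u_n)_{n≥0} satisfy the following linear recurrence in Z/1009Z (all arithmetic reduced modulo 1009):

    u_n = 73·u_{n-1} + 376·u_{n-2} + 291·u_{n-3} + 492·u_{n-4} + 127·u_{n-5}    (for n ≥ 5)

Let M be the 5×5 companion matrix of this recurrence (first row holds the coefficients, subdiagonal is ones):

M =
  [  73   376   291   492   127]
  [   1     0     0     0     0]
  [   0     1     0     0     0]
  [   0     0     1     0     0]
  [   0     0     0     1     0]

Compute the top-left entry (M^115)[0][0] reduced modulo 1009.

(M^115)[0][0] is the top entry after applying M 115 times to the unit state (1, 0, 0, 0, 0). Equivalently it is h_{119} for the auxiliary sequence (h_n) obeying the same recurrence with h_4 = 1 and h_i = 0 for 0 ≤ i < 4:
h_5 = 73·1 + 376·0 + 291·0 + 492·0 + 127·0 = 73
h_6 = 73·73 + 376·1 + 291·0 + 492·0 + 127·0 = 660
h_7 = 73·660 + 376·73 + 291·1 + 492·0 + 127·0 = 244
h_8 = 73·244 + 376·660 + 291·73 + 492·1 + 127·0 = 142
h_9 = 73·142 + 376·244 + 291·660 + 492·73 + 127·1 = 270
h_10 = 73·270 + 376·142 + 291·244 + 492·660 + 127·73 = 840
Continuing the recurrence:
  h_11 = 394;  h_12 = 353;  h_13 = 151;  h_14 = 684;  h_15 = 414;  h_16 = 111
  h_17 = 641;  h_18 = 677;  h_19 = 831;  h_20 = 509;  h_21 = 277;  h_22 = 177
  h_23 = 246;  h_24 = 438;  h_25 = 547;  h_26 = 922;  h_27 = 96;  h_28 = 827
  h_29 = 372;  h_30 = 208;  h_31 = 44;  h_32 = 321;  h_33 = 93;  h_34 = 286
  h_35 = 566;  h_36 = 413;  h_37 = 33;  h_38 = 696;  h_39 = 756;  h_40 = 201
  h_41 = 67;  h_42 = 317;  h_43 = 110;  h_44 = 581;  h_45 = 423;  h_46 = 849
  h_47 = 155;  h_48 = 740;  h_49 = 547;  h_50 = 262;  h_51 = 659;  h_52 = 414
  h_53 = 962;  h_54 = 542;  h_55 = 415;  h_56 = 264;  h_57 = 257;  h_58 = 30
  h_59 = 664;  h_60 = 306;  h_61 = 780;  h_62 = 947;  h_63 = 989;  h_64 = 191
  h_65 = 340;  h_66 = 959;  h_67 = 617;  h_68 = 687;  h_69 = 35;  h_70 = 908
  h_71 = 436;  h_72 = 656;  h_73 = 346;  h_74 = 393;  h_75 = 452;  h_76 = 697
  h_77 = 493;  h_78 = 951;  h_79 = 406;  h_80 = 707;  h_81 = 847;  h_82 = 609
  h_83 = 266;  h_84 = 311;  h_85 = 260;  h_86 = 993;  h_87 = 789;  h_88 = 236
  h_89 = 405;  h_90 = 727;  h_91 = 297;  h_92 = 596;  h_93 = 659;  h_94 = 909
  h_95 = 559;  h_96 = 238;  h_97 = 41;  h_98 = 60;  h_99 = 250;  h_100 = 688
  h_101 = 192;  h_102 = 797;  h_103 = 88;  h_104 = 689;  h_105 = 724;  h_106 = 309
  h_107 = 89;  h_108 = 436;  h_109 = 585;  h_110 = 268;  h_111 = 426;  h_112 = 209
  h_113 = 294;  h_114 = 329;  h_115 = 93;  h_116 = 656;  h_117 = 672
h_118 = 73·672 + 376·656 + 291·93 + 492·329 + 127·294 = 328
h_119 = 73·328 + 376·672 + 291·656 + 492·93 + 127·329 = 101

101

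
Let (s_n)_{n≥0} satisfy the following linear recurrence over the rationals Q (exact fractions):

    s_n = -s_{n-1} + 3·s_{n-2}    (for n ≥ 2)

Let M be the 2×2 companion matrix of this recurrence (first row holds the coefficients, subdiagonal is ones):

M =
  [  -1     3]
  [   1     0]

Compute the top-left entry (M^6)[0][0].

(M^6)[0][0] is the top entry after applying M 6 times to the unit state (1, 0). Equivalently it is h_{7} for the auxiliary sequence (h_n) obeying the same recurrence with h_1 = 1 and h_i = 0 for 0 ≤ i < 1:
h_2 = -1·1 + 3·0 = -1
h_3 = -1·-1 + 3·1 = 4
h_4 = -1·4 + 3·-1 = -7
h_5 = -1·-7 + 3·4 = 19
h_6 = -1·19 + 3·-7 = -40
h_7 = -1·-40 + 3·19 = 97

97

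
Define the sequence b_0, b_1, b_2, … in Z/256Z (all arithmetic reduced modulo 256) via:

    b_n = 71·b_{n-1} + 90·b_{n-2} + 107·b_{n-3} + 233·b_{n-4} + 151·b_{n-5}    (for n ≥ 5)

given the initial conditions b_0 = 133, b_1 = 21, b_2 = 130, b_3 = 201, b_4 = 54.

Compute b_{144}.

99

b_5 = 71·54 + 90·201 + 107·130 + 233·21 + 151·133 = 138
b_6 = 71·138 + 90·54 + 107·201 + 233·130 + 151·21 = 250
b_7 = 71·250 + 90·138 + 107·54 + 233·201 + 151·130 = 11
b_8 = 71·11 + 90·250 + 107·138 + 233·54 + 151·201 = 84
b_9 = 71·84 + 90·11 + 107·250 + 233·138 + 151·54 = 28
b_10 = 71·28 + 90·84 + 107·11 + 233·250 + 151·138 = 213
Continuing the recurrence:
  b_11 = 128;  b_12 = 7;  b_13 = 0;  b_14 = 87;  b_15 = 49;  b_16 = 12
  b_17 = 12;  b_18 = 54;  b_19 = 32;  b_20 = 179;  b_21 = 119;  b_22 = 137
  b_23 = 160;  b_24 = 18;  b_25 = 101;  b_26 = 25;  b_27 = 102;  b_28 = 13
  b_29 = 117;  b_30 = 251;  b_31 = 195;  b_32 = 57;  b_33 = 110;  b_34 = 131
  b_35 = 92;  b_36 = 114;  b_37 = 116;  b_38 = 209;  b_39 = 102;  b_40 = 70
  b_41 = 115;  b_42 = 200;  b_43 = 69;  b_44 = 100;  b_45 = 139;  b_46 = 105
  b_47 = 142;  b_48 = 28;  b_49 = 18;  b_50 = 190;  b_51 = 231;  b_52 = 161
  b_53 = 45;  b_54 = 46;  b_55 = 48;  b_56 = 21;  b_57 = 217;  b_58 = 10
  b_59 = 169;  b_60 = 131;  b_61 = 209;  b_62 = 193;  b_63 = 121;  b_64 = 174
  b_65 = 245;  b_66 = 162;  b_67 = 194;  b_68 = 230;  b_69 = 83;  b_70 = 236
  b_71 = 228;  b_72 = 169;  b_73 = 224;  b_74 = 151;  b_75 = 252;  b_76 = 231
  b_77 = 85;  b_78 = 172;  b_79 = 144;  b_80 = 210;  b_81 = 96;  b_82 = 83
  b_83 = 15;  b_84 = 137;  b_85 = 52;  b_86 = 6;  b_87 = 209;  b_88 = 89
  b_89 = 206;  b_90 = 233;  b_91 = 1;  b_92 = 147;  b_93 = 127;  b_94 = 229
  b_95 = 242;  b_96 = 23;  b_97 = 120;  b_98 = 218;  b_99 = 152;  b_100 = 161
  b_101 = 254;  b_102 = 198;  b_103 = 111;  b_104 = 192;  b_105 = 45;  b_106 = 104
  b_107 = 187;  b_108 = 117;  b_109 = 222;  b_110 = 16;  b_111 = 238;  b_112 = 54
  b_113 = 103;  b_114 = 137;  b_115 = 213;  b_116 = 210;  b_117 = 252;  b_118 = 49
  b_119 = 161;  b_120 = 250;  b_121 = 165;  b_122 = 47;  b_123 = 249;  b_124 = 13
  b_125 = 109;  b_126 = 250;  b_127 = 113;  b_128 = 126;  b_129 = 10;  b_130 = 34
  b_131 = 235;  b_132 = 164;  b_133 = 188;  b_134 = 221;  b_135 = 224;  b_136 = 71
  b_137 = 168;  b_138 = 55;  b_139 = 57;  b_140 = 28;  b_141 = 148;  b_142 = 222
b_143 = 71·222 + 90·148 + 107·28 + 233·57 + 151·55 = 160
b_144 = 71·160 + 90·222 + 107·148 + 233·28 + 151·57 = 99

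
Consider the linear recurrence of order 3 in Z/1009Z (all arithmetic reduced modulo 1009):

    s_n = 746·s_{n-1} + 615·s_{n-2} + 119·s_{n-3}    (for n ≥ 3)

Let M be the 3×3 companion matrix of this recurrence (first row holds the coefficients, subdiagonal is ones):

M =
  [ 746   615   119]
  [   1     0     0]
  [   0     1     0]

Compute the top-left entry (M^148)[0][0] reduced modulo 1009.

(M^148)[0][0] is the top entry after applying M 148 times to the unit state (1, 0, 0). Equivalently it is h_{150} for the auxiliary sequence (h_n) obeying the same recurrence with h_2 = 1 and h_i = 0 for 0 ≤ i < 2:
h_3 = 746·1 + 615·0 + 119·0 = 746
h_4 = 746·746 + 615·1 + 119·0 = 163
h_5 = 746·163 + 615·746 + 119·1 = 332
h_6 = 746·332 + 615·163 + 119·746 = 803
h_7 = 746·803 + 615·332 + 119·163 = 280
h_8 = 746·280 + 615·803 + 119·332 = 618
Continuing the recurrence:
  h_9 = 287;  h_10 = 903;  h_11 = 450;  h_12 = 954;  h_13 = 117;  h_14 = 53
  h_15 = 12;  h_16 = 984;  h_17 = 82;  h_18 = 811;  h_19 = 647;  h_20 = 347
  h_21 = 562;  h_22 = 323;  h_23 = 283;  h_24 = 393;  h_25 = 151;  h_26 = 562
  h_27 = 907;  h_28 = 951;  h_29 = 231;  h_30 = 411;  h_31 = 836;  h_32 = 855
  h_33 = 169;  h_34 = 687;  h_35 = 783;  h_36 = 581;  h_37 = 841;  h_38 = 266
  h_39 = 797;  h_40 = 581;  h_41 = 721;  h_42 = 195;  h_43 = 156;  h_44 = 229
  h_45 = 396;  h_46 = 765;  h_47 = 984;  h_48 = 503;  h_49 = 884;  h_50 = 221
  h_51 = 534;  h_52 = 778;  h_53 = 763;  h_54 = 305;  h_55 = 319;  h_56 = 747
  h_57 = 704;  h_58 = 433;  h_59 = 338;  h_60 = 855;  h_61 = 226;  h_62 = 91
  h_63 = 876;  h_64 = 794;  h_65 = 714;  h_66 = 163;  h_67 = 353;  h_68 = 553
  h_69 = 243;  h_70 = 358;  h_71 = 18;  h_72 = 175;  h_73 = 584;  h_74 = 571
  h_75 = 769;  h_76 = 470;  h_77 = 557;  h_78 = 991;  h_79 = 628;  h_80 = 30
  h_81 = 840;  h_82 = 405;  h_83 = 974;  h_84 = 45;  h_85 = 709;  h_86 = 501
  h_87 = 873;  h_88 = 438;  h_89 = 27;  h_90 = 898;  h_91 = 47;  h_92 = 280
  h_93 = 578;  h_94 = 554;  h_95 = 928;  h_96 = 961;  h_97 = 483;  h_98 = 297
  h_99 = 323;  h_100 = 806;  h_101 = 821;  h_102 = 369;  h_103 = 291;  h_104 = 896
  h_105 = 345;  h_106 = 524;  h_107 = 376;  h_108 = 69;  h_109 = 1001;  h_110 = 491
  h_111 = 283;  h_112 = 568;  h_113 = 352;  h_114 = 838;  h_115 = 111;  h_116 = 358
  h_117 = 176;  h_118 = 426;  h_119 = 462;  h_120 = 997;  h_121 = 974;  h_122 = 299
  h_123 = 319;  h_124 = 977;  h_125 = 40;  h_126 = 698;  h_127 = 676;  h_128 = 965
  h_129 = 829;  h_130 = 833;  h_131 = 982;  h_132 = 539;  h_133 = 296;  h_134 = 192
  h_135 = 948;  h_136 = 844;  h_137 = 476;  h_138 = 166;  h_139 = 404;  h_140 = 14
  h_141 = 174;  h_142 = 834;  h_143 = 324;  h_144 = 408;  h_145 = 501;  h_146 = 309
  h_147 = 952;  h_148 = 287
h_149 = 746·287 + 615·952 + 119·309 = 901
h_150 = 746·901 + 615·287 + 119·952 = 362

362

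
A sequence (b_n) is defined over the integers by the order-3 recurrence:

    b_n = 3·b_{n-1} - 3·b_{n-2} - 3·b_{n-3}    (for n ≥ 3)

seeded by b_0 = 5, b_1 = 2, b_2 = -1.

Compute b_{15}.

b_3 = 3·-1 + -3·2 + -3·5 = -24
b_4 = 3·-24 + -3·-1 + -3·2 = -75
b_5 = 3·-75 + -3·-24 + -3·-1 = -150
b_6 = 3·-150 + -3·-75 + -3·-24 = -153
b_7 = 3·-153 + -3·-150 + -3·-75 = 216
b_8 = 3·216 + -3·-153 + -3·-150 = 1557
b_9 = 3·1557 + -3·216 + -3·-153 = 4482
b_10 = 3·4482 + -3·1557 + -3·216 = 8127
b_11 = 3·8127 + -3·4482 + -3·1557 = 6264
b_12 = 3·6264 + -3·8127 + -3·4482 = -19035
b_13 = 3·-19035 + -3·6264 + -3·8127 = -100278
b_14 = 3·-100278 + -3·-19035 + -3·6264 = -262521
b_15 = 3·-262521 + -3·-100278 + -3·-19035 = -429624

-429624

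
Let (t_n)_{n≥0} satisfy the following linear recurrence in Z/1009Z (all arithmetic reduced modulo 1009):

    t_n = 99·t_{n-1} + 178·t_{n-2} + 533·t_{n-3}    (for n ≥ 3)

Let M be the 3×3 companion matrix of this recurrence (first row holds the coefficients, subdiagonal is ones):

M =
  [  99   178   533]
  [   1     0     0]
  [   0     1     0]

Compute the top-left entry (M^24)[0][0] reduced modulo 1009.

949

(M^24)[0][0] is the top entry after applying M 24 times to the unit state (1, 0, 0). Equivalently it is h_{26} for the auxiliary sequence (h_n) obeying the same recurrence with h_2 = 1 and h_i = 0 for 0 ≤ i < 2:
h_3 = 99·1 + 178·0 + 533·0 = 99
h_4 = 99·99 + 178·1 + 533·0 = 898
h_5 = 99·898 + 178·99 + 533·1 = 103
h_6 = 99·103 + 178·898 + 533·99 = 828
h_7 = 99·828 + 178·103 + 533·898 = 783
h_8 = 99·783 + 178·828 + 533·103 = 307
h_9 = 99·307 + 178·783 + 533·828 = 646
h_10 = 99·646 + 178·307 + 533·783 = 160
h_11 = 99·160 + 178·646 + 533·307 = 840
h_12 = 99·840 + 178·160 + 533·646 = 899
h_13 = 99·899 + 178·840 + 533·160 = 921
h_14 = 99·921 + 178·899 + 533·840 = 693
h_15 = 99·693 + 178·921 + 533·899 = 367
h_16 = 99·367 + 178·693 + 533·921 = 784
h_17 = 99·784 + 178·367 + 533·693 = 748
h_18 = 99·748 + 178·784 + 533·367 = 570
h_19 = 99·570 + 178·748 + 533·784 = 28
h_20 = 99·28 + 178·570 + 533·748 = 434
h_21 = 99·434 + 178·28 + 533·570 = 628
h_22 = 99·628 + 178·434 + 533·28 = 980
h_23 = 99·980 + 178·628 + 533·434 = 202
h_24 = 99·202 + 178·980 + 533·628 = 446
h_25 = 99·446 + 178·202 + 533·980 = 77
h_26 = 99·77 + 178·446 + 533·202 = 949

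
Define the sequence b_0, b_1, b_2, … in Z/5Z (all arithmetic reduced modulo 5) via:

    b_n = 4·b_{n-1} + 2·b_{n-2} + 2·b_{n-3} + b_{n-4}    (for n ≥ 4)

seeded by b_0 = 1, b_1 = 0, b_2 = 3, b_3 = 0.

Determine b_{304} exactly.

2

b_4 = 4·0 + 2·3 + 2·0 + 1·1 = 2
b_5 = 4·2 + 2·0 + 2·3 + 1·0 = 4
b_6 = 4·4 + 2·2 + 2·0 + 1·3 = 3
b_7 = 4·3 + 2·4 + 2·2 + 1·0 = 4
b_8 = 4·4 + 2·3 + 2·4 + 1·2 = 2
b_9 = 4·2 + 2·4 + 2·3 + 1·4 = 1
b_10 = 4·1 + 2·2 + 2·4 + 1·3 = 4
b_11 = 4·4 + 2·1 + 2·2 + 1·4 = 1
b_12 = 4·1 + 2·4 + 2·1 + 1·2 = 1
b_13 = 4·1 + 2·1 + 2·4 + 1·1 = 0
b_14 = 4·0 + 2·1 + 2·1 + 1·4 = 3
b_15 = 4·3 + 2·0 + 2·1 + 1·1 = 0
(b_12, b_13, b_14, b_15) = (1, 0, 3, 0) = (b_0, b_1, b_2, b_3), so the sequence has period 12.
304 ≡ 4 (mod 12), hence b_304 = b_4 = 2.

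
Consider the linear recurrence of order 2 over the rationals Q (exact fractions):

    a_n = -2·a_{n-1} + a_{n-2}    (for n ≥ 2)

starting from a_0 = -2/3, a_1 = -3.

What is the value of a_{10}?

19432/3

a_2 = -2·-3 + 1·-2/3 = 16/3
a_3 = -2·16/3 + 1·-3 = -41/3
a_4 = -2·-41/3 + 1·16/3 = 98/3
a_5 = -2·98/3 + 1·-41/3 = -79
a_6 = -2·-79 + 1·98/3 = 572/3
a_7 = -2·572/3 + 1·-79 = -1381/3
a_8 = -2·-1381/3 + 1·572/3 = 3334/3
a_9 = -2·3334/3 + 1·-1381/3 = -2683
a_10 = -2·-2683 + 1·3334/3 = 19432/3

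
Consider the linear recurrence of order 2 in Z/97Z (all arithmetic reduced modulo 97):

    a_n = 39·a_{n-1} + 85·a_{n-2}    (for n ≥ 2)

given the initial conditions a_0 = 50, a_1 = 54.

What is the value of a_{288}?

50

a_2 = 39·54 + 85·50 = 51
a_3 = 39·51 + 85·54 = 80
a_4 = 39·80 + 85·51 = 83
a_5 = 39·83 + 85·80 = 46
a_6 = 39·46 + 85·83 = 22
a_7 = 39·22 + 85·46 = 15
a_8 = 39·15 + 85·22 = 30
a_9 = 39·30 + 85·15 = 20
a_10 = 39·20 + 85·30 = 32
a_11 = 39·32 + 85·20 = 38
a_12 = 39·38 + 85·32 = 31
a_13 = 39·31 + 85·38 = 74
a_14 = 39·74 + 85·31 = 89
a_15 = 39·89 + 85·74 = 61
a_16 = 39·61 + 85·89 = 50
a_17 = 39·50 + 85·61 = 54
(a_16, a_17) = (50, 54) = (a_0, a_1), so the sequence has period 16.
288 ≡ 0 (mod 16), hence a_288 = a_0 = 50.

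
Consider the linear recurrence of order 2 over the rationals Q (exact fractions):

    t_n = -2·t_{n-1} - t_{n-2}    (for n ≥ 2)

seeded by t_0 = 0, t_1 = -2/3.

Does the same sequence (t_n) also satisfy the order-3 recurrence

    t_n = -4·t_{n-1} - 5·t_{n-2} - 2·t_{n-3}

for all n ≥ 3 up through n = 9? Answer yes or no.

Terms t_0..t_9: 0, -2/3, 4/3, -2, 8/3, -10/3, 4, -14/3, 16/3, -6
n=3: candidate gives -2, actual t_3 = -2 ✓
n=4: candidate gives 8/3, actual t_4 = 8/3 ✓
n=5: candidate gives -10/3, actual t_5 = -10/3 ✓
n=6: candidate gives 4, actual t_6 = 4 ✓
n=7: candidate gives -14/3, actual t_7 = -14/3 ✓
n=8: candidate gives 16/3, actual t_8 = 16/3 ✓
n=9: candidate gives -6, actual t_9 = -6 ✓

yes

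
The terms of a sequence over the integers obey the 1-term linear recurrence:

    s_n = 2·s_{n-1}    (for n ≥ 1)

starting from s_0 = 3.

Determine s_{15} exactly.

s_1 = 2·3 = 6
s_2 = 2·6 = 12
s_3 = 2·12 = 24
s_4 = 2·24 = 48
s_5 = 2·48 = 96
s_6 = 2·96 = 192
s_7 = 2·192 = 384
s_8 = 2·384 = 768
s_9 = 2·768 = 1536
s_10 = 2·1536 = 3072
s_11 = 2·3072 = 6144
s_12 = 2·6144 = 12288
s_13 = 2·12288 = 24576
s_14 = 2·24576 = 49152
s_15 = 2·49152 = 98304

98304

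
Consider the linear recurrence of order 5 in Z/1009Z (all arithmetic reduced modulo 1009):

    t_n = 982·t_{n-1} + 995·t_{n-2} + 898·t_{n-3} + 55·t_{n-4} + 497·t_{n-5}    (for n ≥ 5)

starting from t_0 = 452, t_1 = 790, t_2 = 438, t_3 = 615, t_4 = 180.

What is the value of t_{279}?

305

t_5 = 982·180 + 995·615 + 898·438 + 55·790 + 497·452 = 170
t_6 = 982·170 + 995·180 + 898·615 + 55·438 + 497·790 = 303
t_7 = 982·303 + 995·170 + 898·180 + 55·615 + 497·438 = 1008
t_8 = 982·1008 + 995·303 + 898·170 + 55·180 + 497·615 = 869
t_9 = 982·869 + 995·1008 + 898·303 + 55·170 + 497·180 = 359
t_10 = 982·359 + 995·869 + 898·1008 + 55·303 + 497·170 = 705
Continuing the recurrence:
  t_11 = 755;  t_12 = 401;  t_13 = 854;  t_14 = 794;  t_15 = 206;  t_16 = 271
  t_17 = 618;  t_18 = 982;  t_19 = 668;  t_20 = 761;  t_21 = 515;  t_22 = 109
  t_23 = 336;  t_24 = 361;  t_25 = 608;  t_26 = 375;  t_27 = 828;  t_28 = 943
  t_29 = 991;  t_30 = 233;  t_31 = 123;  t_32 = 710;  t_33 = 173;  t_34 = 830
  t_35 = 762;  t_36 = 352;  t_37 = 860;  t_38 = 739;  t_39 = 944;  t_40 = 404
  t_41 = 56;  t_42 = 945;  t_43 = 964;  t_44 = 945;  t_45 = 431;  t_46 = 404
  t_47 = 275;  t_48 = 976;  t_49 = 598;  t_50 = 526;  t_51 = 247;  t_52 = 972
  t_53 = 40;  t_54 = 502;  t_55 = 642;  t_56 = 103;  t_57 = 67;  t_58 = 220
  t_59 = 117;  t_60 = 291;  t_61 = 781;  t_62 = 188;  t_63 = 870;  t_64 = 692
  t_65 = 644;  t_66 = 403;  t_67 = 181;  t_68 = 981;  t_69 = 872;  t_70 = 326
  t_71 = 634;  t_72 = 213;  t_73 = 384;  t_74 = 314;  t_75 = 982;  t_76 = 20
  t_77 = 146;  t_78 = 48;  t_79 = 690;  t_80 = 605;  t_81 = 773;  t_82 = 550
  t_83 = 258;  t_84 = 279;  t_85 = 593;  t_86 = 618;  t_87 = 522;  t_88 = 516
  t_89 = 720;  t_90 = 936;  t_91 = 59;  t_92 = 478;  t_93 = 840;  t_94 = 69
  t_95 = 174;  t_96 = 96;  t_97 = 667;  t_98 = 197;  t_99 = 388;  t_100 = 451
  t_101 = 525;  t_102 = 293;  t_103 = 450;  t_104 = 845;  t_105 = 683;  t_106 = 64
  t_107 = 710;  t_108 = 698;  t_109 = 887;  t_110 = 388;  t_111 = 756;  t_112 = 583
  t_113 = 391;  t_114 = 340;  t_115 = 672;  t_116 = 450;  t_117 = 717;  t_118 = 777
  t_119 = 866;  t_120 = 709;  t_121 = 275;  t_122 = 60;  t_123 = 516;  t_124 = 320
  t_125 = 905;  t_126 = 307;  t_127 = 712;  t_128 = 743;  t_129 = 422;  t_130 = 584
  t_131 = 816;  t_132 = 853;  t_133 = 592;  t_134 = 254;  t_135 = 292;  t_136 = 976
  t_137 = 321;  t_138 = 192;  t_139 = 68;  t_140 = 236;  t_141 = 870;  t_142 = 549
  t_143 = 560;  t_144 = 48;  t_145 = 221;  t_146 = 276;  t_147 = 214;  t_148 = 591
  t_149 = 548;  t_150 = 500;  t_151 = 620;  t_152 = 818;  t_153 = 486;  t_154 = 626
  t_155 = 602;  t_156 = 727;  t_157 = 745;  t_158 = 264;  t_159 = 790;  t_160 = 397
  t_161 = 79;  t_162 = 830;  t_163 = 121;  t_164 = 326;  t_165 = 146;  t_166 = 418
  t_167 = 355;  t_168 = 10;  t_169 = 361;  t_170 = 855;  t_171 = 258;  t_172 = 934
  t_173 = 981;  t_174 = 837;  t_175 = 454;  t_176 = 315;  t_177 = 731;  t_178 = 965
  t_179 = 411;  t_180 = 1000;  t_181 = 387;  t_182 = 225;  t_183 = 333;  t_184 = 351
  t_185 = 905;  t_186 = 169;  t_187 = 289;  t_188 = 525;  t_189 = 577;  t_190 = 472
  t_191 = 611;  t_192 = 600;  t_193 = 597;  t_194 = 427;  t_195 = 82;  t_196 = 877
  t_197 = 507;  t_198 = 587;  t_199 = 580;  t_200 = 762;  t_201 = 609;  t_202 = 54
  t_203 = 30;  t_204 = 683;  t_205 = 907;  t_206 = 877;  t_207 = 45;  t_208 = 863
  t_209 = 673;  t_210 = 635;  t_211 = 167;  t_212 = 899;  t_213 = 545;  t_214 = 688
  t_215 = 12;  t_216 = 444;  t_217 = 798;  t_218 = 118;  t_219 = 470;  t_220 = 112
  t_221 = 705;  t_222 = 380;  t_223 = 475;  t_224 = 72;  t_225 = 278;  t_226 = 283
  t_227 = 723;  t_228 = 38;  t_229 = 441;  t_230 = 499;  t_231 = 156;  t_232 = 590
  t_233 = 917;  t_234 = 541;  t_235 = 190;  t_236 = 536;  t_237 = 106;  t_238 = 1007
  t_239 = 457;  t_240 = 951;  t_241 = 227;  t_242 = 564;  t_243 = 65;  t_244 = 408
  t_245 = 948;  t_246 = 380;  t_247 = 146;  t_248 = 795;  t_249 = 544;  t_250 = 18
  t_251 = 652;  t_252 = 714;  t_253 = 112;  t_254 = 310;  t_255 = 10;  t_256 = 185
  t_257 = 611;  t_258 = 49;  t_259 = 101;  t_260 = 415;  t_261 = 538;  t_262 = 367
  t_263 = 708;  t_264 = 149;  t_265 = 562;  t_266 = 13;  t_267 = 835;  t_268 = 514
  t_269 = 259;  t_270 = 616;  t_271 = 299;  t_272 = 273;  t_273 = 78;  t_274 = 388
  t_275 = 224;  t_276 = 202;  t_277 = 530
t_278 = 982·530 + 995·202 + 898·224 + 55·388 + 497·78 = 951
t_279 = 982·951 + 995·530 + 898·202 + 55·224 + 497·388 = 305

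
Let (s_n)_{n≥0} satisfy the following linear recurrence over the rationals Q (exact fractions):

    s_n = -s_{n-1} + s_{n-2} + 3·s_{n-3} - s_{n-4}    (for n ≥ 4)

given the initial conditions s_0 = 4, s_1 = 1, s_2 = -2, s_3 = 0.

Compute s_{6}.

s_4 = -1·0 + 1·-2 + 3·1 + -1·4 = -3
s_5 = -1·-3 + 1·0 + 3·-2 + -1·1 = -4
s_6 = -1·-4 + 1·-3 + 3·0 + -1·-2 = 3

3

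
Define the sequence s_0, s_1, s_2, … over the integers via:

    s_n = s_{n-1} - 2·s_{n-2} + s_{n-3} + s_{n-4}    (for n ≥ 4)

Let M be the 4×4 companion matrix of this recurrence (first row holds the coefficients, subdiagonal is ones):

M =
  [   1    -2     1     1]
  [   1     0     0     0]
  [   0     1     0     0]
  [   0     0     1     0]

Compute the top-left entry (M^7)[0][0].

-13

(M^7)[0][0] is the top entry after applying M 7 times to the unit state (1, 0, 0, 0). Equivalently it is h_{10} for the auxiliary sequence (h_n) obeying the same recurrence with h_3 = 1 and h_i = 0 for 0 ≤ i < 3:
h_4 = 1·1 + -2·0 + 1·0 + 1·0 = 1
h_5 = 1·1 + -2·1 + 1·0 + 1·0 = -1
h_6 = 1·-1 + -2·1 + 1·1 + 1·0 = -2
h_7 = 1·-2 + -2·-1 + 1·1 + 1·1 = 2
h_8 = 1·2 + -2·-2 + 1·-1 + 1·1 = 6
h_9 = 1·6 + -2·2 + 1·-2 + 1·-1 = -1
h_10 = 1·-1 + -2·6 + 1·2 + 1·-2 = -13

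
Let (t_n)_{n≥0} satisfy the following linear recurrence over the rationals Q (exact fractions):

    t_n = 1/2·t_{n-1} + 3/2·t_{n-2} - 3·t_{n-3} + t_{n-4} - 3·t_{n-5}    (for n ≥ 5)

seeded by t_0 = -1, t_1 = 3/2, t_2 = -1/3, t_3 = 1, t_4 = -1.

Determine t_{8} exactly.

-1285/48

t_5 = 1/2·-1 + 3/2·1 + -3·-1/3 + 1·3/2 + -3·-1 = 13/2
t_6 = 1/2·13/2 + 3/2·-1 + -3·1 + 1·-1/3 + -3·3/2 = -73/12
t_7 = 1/2·-73/12 + 3/2·13/2 + -3·-1 + 1·1 + -3·-1/3 = 281/24
t_8 = 1/2·281/24 + 3/2·-73/12 + -3·13/2 + 1·-1 + -3·1 = -1285/48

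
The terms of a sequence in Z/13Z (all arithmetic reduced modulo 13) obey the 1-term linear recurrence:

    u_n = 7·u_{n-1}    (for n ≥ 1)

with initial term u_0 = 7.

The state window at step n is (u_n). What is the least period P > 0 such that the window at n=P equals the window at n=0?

12

n=0: window = (7)
n=1: window = (10)
n=2: window = (5)
n=3: window = (9)
n=4: window = (11)
n=5: window = (12)
n=6: window = (6)
n=7: window = (3)
n=8: window = (8)
n=9: window = (4)
n=10: window = (2)
n=11: window = (1)
n=12: window = (7)
window at n=12 equals window at n=0 → period = 12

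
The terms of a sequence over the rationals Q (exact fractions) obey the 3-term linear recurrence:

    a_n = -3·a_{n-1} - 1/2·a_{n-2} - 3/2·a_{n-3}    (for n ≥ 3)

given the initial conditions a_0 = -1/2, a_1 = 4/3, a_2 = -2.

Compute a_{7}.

a_3 = -3·-2 + -1/2·4/3 + -3/2·-1/2 = 73/12
a_4 = -3·73/12 + -1/2·-2 + -3/2·4/3 = -77/4
a_5 = -3·-77/4 + -1/2·73/12 + -3/2·-2 = 1385/24
a_6 = -3·1385/24 + -1/2·-77/4 + -3/2·73/12 = -1381/8
a_7 = -3·-1381/8 + -1/2·1385/24 + -3/2·-77/4 = 24859/48

24859/48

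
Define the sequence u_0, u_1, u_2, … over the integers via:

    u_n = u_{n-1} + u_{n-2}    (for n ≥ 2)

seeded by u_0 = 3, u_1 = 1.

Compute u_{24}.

132339

u_2 = 1·1 + 1·3 = 4
u_3 = 1·4 + 1·1 = 5
u_4 = 1·5 + 1·4 = 9
u_5 = 1·9 + 1·5 = 14
u_6 = 1·14 + 1·9 = 23
u_7 = 1·23 + 1·14 = 37
u_8 = 1·37 + 1·23 = 60
u_9 = 1·60 + 1·37 = 97
u_10 = 1·97 + 1·60 = 157
u_11 = 1·157 + 1·97 = 254
u_12 = 1·254 + 1·157 = 411
u_13 = 1·411 + 1·254 = 665
u_14 = 1·665 + 1·411 = 1076
u_15 = 1·1076 + 1·665 = 1741
u_16 = 1·1741 + 1·1076 = 2817
u_17 = 1·2817 + 1·1741 = 4558
u_18 = 1·4558 + 1·2817 = 7375
u_19 = 1·7375 + 1·4558 = 11933
u_20 = 1·11933 + 1·7375 = 19308
u_21 = 1·19308 + 1·11933 = 31241
u_22 = 1·31241 + 1·19308 = 50549
u_23 = 1·50549 + 1·31241 = 81790
u_24 = 1·81790 + 1·50549 = 132339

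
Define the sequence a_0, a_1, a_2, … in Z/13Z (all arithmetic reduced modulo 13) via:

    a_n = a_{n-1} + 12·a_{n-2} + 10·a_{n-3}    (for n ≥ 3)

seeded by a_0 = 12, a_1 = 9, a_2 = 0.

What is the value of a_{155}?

1

a_3 = 1·0 + 12·9 + 10·12 = 7
a_4 = 1·7 + 12·0 + 10·9 = 6
a_5 = 1·6 + 12·7 + 10·0 = 12
a_6 = 1·12 + 12·6 + 10·7 = 11
a_7 = 1·11 + 12·12 + 10·6 = 7
a_8 = 1·7 + 12·11 + 10·12 = 12
a_9 = 1·12 + 12·7 + 10·11 = 11
a_10 = 1·11 + 12·12 + 10·7 = 4
a_11 = 1·4 + 12·11 + 10·12 = 9
a_12 = 1·9 + 12·4 + 10·11 = 11
a_13 = 1·11 + 12·9 + 10·4 = 3
a_14 = 1·3 + 12·11 + 10·9 = 4
a_15 = 1·4 + 12·3 + 10·11 = 7
a_16 = 1·7 + 12·4 + 10·3 = 7
a_17 = 1·7 + 12·7 + 10·4 = 1
a_18 = 1·1 + 12·7 + 10·7 = 12
a_19 = 1·12 + 12·1 + 10·7 = 3
a_20 = 1·3 + 12·12 + 10·1 = 1
a_21 = 1·1 + 12·3 + 10·12 = 1
a_22 = 1·1 + 12·1 + 10·3 = 4
a_23 = 1·4 + 12·1 + 10·1 = 0
a_24 = 1·0 + 12·4 + 10·1 = 6
a_25 = 1·6 + 12·0 + 10·4 = 7
a_26 = 1·7 + 12·6 + 10·0 = 1
a_27 = 1·1 + 12·7 + 10·6 = 2
a_28 = 1·2 + 12·1 + 10·7 = 6
a_29 = 1·6 + 12·2 + 10·1 = 1
a_30 = 1·1 + 12·6 + 10·2 = 2
a_31 = 1·2 + 12·1 + 10·6 = 9
a_32 = 1·9 + 12·2 + 10·1 = 4
a_33 = 1·4 + 12·9 + 10·2 = 2
a_34 = 1·2 + 12·4 + 10·9 = 10
a_35 = 1·10 + 12·2 + 10·4 = 9
a_36 = 1·9 + 12·10 + 10·2 = 6
a_37 = 1·6 + 12·9 + 10·10 = 6
a_38 = 1·6 + 12·6 + 10·9 = 12
a_39 = 1·12 + 12·6 + 10·6 = 1
a_40 = 1·1 + 12·12 + 10·6 = 10
a_41 = 1·10 + 12·1 + 10·12 = 12
a_42 = 1·12 + 12·10 + 10·1 = 12
a_43 = 1·12 + 12·12 + 10·10 = 9
a_44 = 1·9 + 12·12 + 10·12 = 0
(a_42, a_43, a_44) = (12, 9, 0) = (a_0, a_1, a_2), so the sequence has period 42.
155 ≡ 29 (mod 42), hence a_155 = a_29 = 1.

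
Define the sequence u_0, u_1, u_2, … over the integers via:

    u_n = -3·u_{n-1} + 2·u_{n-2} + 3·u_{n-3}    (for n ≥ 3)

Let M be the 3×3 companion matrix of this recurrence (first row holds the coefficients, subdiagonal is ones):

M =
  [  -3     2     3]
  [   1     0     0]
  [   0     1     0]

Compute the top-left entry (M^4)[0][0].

121

(M^4)[0][0] is the top entry after applying M 4 times to the unit state (1, 0, 0). Equivalently it is h_{6} for the auxiliary sequence (h_n) obeying the same recurrence with h_2 = 1 and h_i = 0 for 0 ≤ i < 2:
h_3 = -3·1 + 2·0 + 3·0 = -3
h_4 = -3·-3 + 2·1 + 3·0 = 11
h_5 = -3·11 + 2·-3 + 3·1 = -36
h_6 = -3·-36 + 2·11 + 3·-3 = 121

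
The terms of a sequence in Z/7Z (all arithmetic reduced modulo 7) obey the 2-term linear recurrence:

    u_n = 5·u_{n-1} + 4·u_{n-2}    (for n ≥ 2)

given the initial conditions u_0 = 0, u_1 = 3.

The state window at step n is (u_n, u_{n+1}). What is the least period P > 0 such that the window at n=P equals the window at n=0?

n=0: window = (0, 3)
n=1: window = (3, 1)
n=2: window = (1, 3)
n=3: window = (3, 5)
n=4: window = (5, 2)
n=5: window = (2, 2)
n=6: window = (2, 4)
n=7: window = (4, 0)
n=8: window = (0, 2)
n=9: window = (2, 3)
n=10: window = (3, 2)
n=11: window = (2, 1)
n=12: window = (1, 6)
n=13: window = (6, 6)
n=14: window = (6, 5)
n=15: window = (5, 0)
n=16: window = (0, 6)
n=17: window = (6, 2)
n=18: window = (2, 6)
n=19: window = (6, 3)
n=20: window = (3, 4)
n=21: window = (4, 4)
n=22: window = (4, 1)
n=23: window = (1, 0)
n=24: window = (0, 4)
n=25: window = (4, 6)
n=26: window = (6, 4)
n=27: window = (4, 2)
n=28: window = (2, 5)
n=29: window = (5, 5)
n=30: window = (5, 3)
n=31: window = (3, 0)
n=32: window = (0, 5)
n=33: window = (5, 4)
n=34: window = (4, 5)
n=35: window = (5, 6)
n=36: window = (6, 1)
n=37: window = (1, 1)
n=38: window = (1, 2)
n=39: window = (2, 0)
n=40: window = (0, 1)
…
n=46: window = (3, 6)
n=47: window = (6, 0)
n=48: window = (0, 3)
window at n=48 equals window at n=0 → period = 48

48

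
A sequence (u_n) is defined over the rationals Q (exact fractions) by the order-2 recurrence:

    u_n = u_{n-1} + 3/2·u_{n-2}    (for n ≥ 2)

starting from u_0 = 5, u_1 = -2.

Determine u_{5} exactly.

29/2

u_2 = 1·-2 + 3/2·5 = 11/2
u_3 = 1·11/2 + 3/2·-2 = 5/2
u_4 = 1·5/2 + 3/2·11/2 = 43/4
u_5 = 1·43/4 + 3/2·5/2 = 29/2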